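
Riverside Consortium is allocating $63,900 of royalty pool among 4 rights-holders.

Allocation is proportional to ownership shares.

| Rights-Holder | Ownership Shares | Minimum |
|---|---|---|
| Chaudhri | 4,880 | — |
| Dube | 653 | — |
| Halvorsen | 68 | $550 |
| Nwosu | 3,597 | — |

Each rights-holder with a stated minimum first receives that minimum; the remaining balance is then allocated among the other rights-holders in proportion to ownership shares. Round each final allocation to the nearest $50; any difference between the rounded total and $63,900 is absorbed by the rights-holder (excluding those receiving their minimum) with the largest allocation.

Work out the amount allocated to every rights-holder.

Chaudhri: $33,850 | Dube: $4,550 | Halvorsen: $550 | Nwosu: $24,950

Guaranteed amounts: Halvorsen $550. Residual $63,350.
Residual split over remaining ownership shares 9,130: Chaudhri 33,860.68 → $33,850; Dube 4,530.95 → $4,550; Nwosu 24,958.37 → $24,950.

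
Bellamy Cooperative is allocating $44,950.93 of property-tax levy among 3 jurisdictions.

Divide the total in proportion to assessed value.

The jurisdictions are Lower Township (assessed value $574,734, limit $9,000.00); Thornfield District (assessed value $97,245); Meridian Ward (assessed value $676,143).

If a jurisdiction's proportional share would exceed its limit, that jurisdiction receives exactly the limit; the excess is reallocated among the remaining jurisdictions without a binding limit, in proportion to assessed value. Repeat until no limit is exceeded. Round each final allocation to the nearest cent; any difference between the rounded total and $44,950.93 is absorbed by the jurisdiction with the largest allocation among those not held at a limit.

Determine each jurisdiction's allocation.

Lower Township: $9,000.00 · Thornfield District: $4,520.43 · Meridian Ward: $31,430.50

Combined assessed value = 1,348,122.
Proportional shares (ignoring caps): Lower Township 19,163.5681; Thornfield District 3,242.4760; Meridian Ward 22,544.8859.
Capped: Lower Township ($9,000.00); residual $35,950.93 reallocated over remaining assessed value 773,388.
Remaining shares: Thornfield District 4,520.4324 → $4,520.43; Meridian Ward 31,430.4976 → $31,430.50.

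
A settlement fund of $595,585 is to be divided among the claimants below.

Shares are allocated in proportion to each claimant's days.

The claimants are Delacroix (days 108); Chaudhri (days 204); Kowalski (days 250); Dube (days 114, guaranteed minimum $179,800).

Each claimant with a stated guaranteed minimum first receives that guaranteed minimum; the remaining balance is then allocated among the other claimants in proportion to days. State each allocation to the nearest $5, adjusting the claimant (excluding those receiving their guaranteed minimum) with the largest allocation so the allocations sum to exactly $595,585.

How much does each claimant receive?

Minimums first: Dube $179,800. Balance $415,785.
Balance split over remaining days 562: Delacroix 79,901.74 → $79,900; Chaudhri 150,925.52 → $150,925; Kowalski 184,957.74 → $184,960.

Delacroix: $79,900 · Chaudhri: $150,925 · Kowalski: $184,960 · Dube: $179,800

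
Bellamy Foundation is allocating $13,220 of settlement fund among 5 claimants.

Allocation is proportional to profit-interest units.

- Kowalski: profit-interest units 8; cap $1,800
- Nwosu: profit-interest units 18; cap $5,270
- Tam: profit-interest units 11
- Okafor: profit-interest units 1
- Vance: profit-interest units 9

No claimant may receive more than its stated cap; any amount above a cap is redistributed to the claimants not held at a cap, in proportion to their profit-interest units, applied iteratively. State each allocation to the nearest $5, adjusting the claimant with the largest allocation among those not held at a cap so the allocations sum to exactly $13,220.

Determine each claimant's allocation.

Sum of profit-interest units: 47.
Proportional shares (ignoring caps): Kowalski 2,250.21; Nwosu 5,062.98; Tam 3,094.04; Okafor 281.28; Vance 2,531.49.
Cap binds for Kowalski ($1,800); remaining pool $11,420 reallocated over remaining profit-interest units 39.
Cap binds for Nwosu ($5,270); remaining pool $6,150 reallocated over remaining profit-interest units 21.
Shares after redistribution: Tam 3,221.43 → $3,220; Okafor 292.86 → $295; Vance 2,635.71 → $2,635.

Kowalski: $1,800 · Nwosu: $5,270 · Tam: $3,220 · Okafor: $295 · Vance: $2,635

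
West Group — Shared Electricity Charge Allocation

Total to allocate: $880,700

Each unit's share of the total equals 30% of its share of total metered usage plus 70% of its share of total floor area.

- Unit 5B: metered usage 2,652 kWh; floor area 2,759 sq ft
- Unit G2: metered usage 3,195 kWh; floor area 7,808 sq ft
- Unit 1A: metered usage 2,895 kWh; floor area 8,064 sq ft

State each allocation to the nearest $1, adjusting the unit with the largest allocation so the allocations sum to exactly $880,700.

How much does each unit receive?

Metered usage total 8,742; floor area total 18,631.
Blended shares (30% metered usage + 70% floor area): Unit 5B 0.1947; Unit G2 0.4030; Unit 1A 0.4023.
Raw shares: Unit 5B 171,445.42; Unit G2 354,925.30; Unit 1A 354,329.28.
At nearest $1: Unit 5B $171,445; Unit G2 $354,925; Unit 1A $354,329. Sum = $880,699.
Difference $880,700 − $880,699 = +$1 applied to largest allocation (Unit G2): Unit G2 becomes $354,926.

Unit 5B: $171,445; Unit G2: $354,926; Unit 1A: $354,329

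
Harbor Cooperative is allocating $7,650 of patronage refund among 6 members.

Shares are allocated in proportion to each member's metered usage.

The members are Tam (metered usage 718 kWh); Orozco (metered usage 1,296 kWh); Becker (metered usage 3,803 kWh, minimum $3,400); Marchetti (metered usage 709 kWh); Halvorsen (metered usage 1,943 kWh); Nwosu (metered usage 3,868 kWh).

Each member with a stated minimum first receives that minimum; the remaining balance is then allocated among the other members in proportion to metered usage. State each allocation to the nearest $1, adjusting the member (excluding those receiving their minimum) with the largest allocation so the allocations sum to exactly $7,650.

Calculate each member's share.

Minimums first: Becker $3,400. Residual $4,250.
Residual split over remaining metered usage 8,534: Tam 357.57 → $358; Orozco 645.42 → $645; Marchetti 353.09 → $353; Halvorsen 967.63 → $968; Nwosu 1,926.29 → $1,926.

Tam: $358; Orozco: $645; Becker: $3,400; Marchetti: $353; Halvorsen: $968; Nwosu: $1,926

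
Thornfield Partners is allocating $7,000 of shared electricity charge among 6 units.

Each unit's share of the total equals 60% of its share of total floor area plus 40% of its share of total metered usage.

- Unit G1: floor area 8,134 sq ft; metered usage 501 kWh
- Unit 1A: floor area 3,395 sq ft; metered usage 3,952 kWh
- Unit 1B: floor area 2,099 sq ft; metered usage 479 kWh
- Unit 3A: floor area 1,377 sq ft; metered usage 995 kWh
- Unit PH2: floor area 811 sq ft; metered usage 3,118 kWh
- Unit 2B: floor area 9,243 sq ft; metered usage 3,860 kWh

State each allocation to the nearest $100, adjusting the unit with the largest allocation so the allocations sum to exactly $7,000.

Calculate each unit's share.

Unit G1: $1,500; Unit 1A: $1,400; Unit 1B: $500; Unit 3A: $400; Unit PH2: $800; Unit 2B: $2,400

Floor area total 25,059; metered usage total 12,905.
Combined weights (60% floor area + 40% metered usage): Unit G1 0.2103; Unit 1A 0.2038; Unit 1B 0.0651; Unit 3A 0.0638; Unit PH2 0.1161; Unit 2B 0.3410.
Raw shares: Unit G1 1,472.00; Unit 1A 1,426.48; Unit 1B 455.73; Unit 3A 446.68; Unit PH2 812.44; Unit 2B 2,386.67.
After rounding ($100): Unit G1 $1,500; Unit 1A $1,400; Unit 1B $500; Unit 3A $400; Unit PH2 $800; Unit 2B $2,400. Sum = $7,000.
Rounded total matches; no reconciliation needed.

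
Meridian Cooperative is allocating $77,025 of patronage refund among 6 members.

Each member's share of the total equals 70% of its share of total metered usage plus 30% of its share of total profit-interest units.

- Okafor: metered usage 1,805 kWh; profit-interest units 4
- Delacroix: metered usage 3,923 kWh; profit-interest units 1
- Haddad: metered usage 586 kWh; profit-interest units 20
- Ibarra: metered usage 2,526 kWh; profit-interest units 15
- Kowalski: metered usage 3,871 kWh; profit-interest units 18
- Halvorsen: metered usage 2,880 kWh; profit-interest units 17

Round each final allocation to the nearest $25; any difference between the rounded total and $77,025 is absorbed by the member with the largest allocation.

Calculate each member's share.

Okafor: $7,475; Delacroix: $13,875; Haddad: $8,200; Ibarra: $13,350; Kowalski: $18,925; Halvorsen: $15,200

Metered usage total 15,591; profit-interest units total 75.
Blended shares (70% metered usage + 30% profit-interest units): Okafor 0.0970; Delacroix 0.1801; Haddad 0.1063; Ibarra 0.1734; Kowalski 0.2458; Halvorsen 0.1973.
Pro-rata amounts: Okafor 7,474.53; Delacroix 13,874.80; Haddad 8,188.53; Ibarra 13,357.03; Kowalski 18,932.67; Halvorsen 15,197.45.
Rounded to nearest $25: Okafor $7,475; Delacroix $13,875; Haddad $8,200; Ibarra $13,350; Kowalski $18,925; Halvorsen $15,200. Sum = $77,025.
Rounded total matches; no reconciliation needed.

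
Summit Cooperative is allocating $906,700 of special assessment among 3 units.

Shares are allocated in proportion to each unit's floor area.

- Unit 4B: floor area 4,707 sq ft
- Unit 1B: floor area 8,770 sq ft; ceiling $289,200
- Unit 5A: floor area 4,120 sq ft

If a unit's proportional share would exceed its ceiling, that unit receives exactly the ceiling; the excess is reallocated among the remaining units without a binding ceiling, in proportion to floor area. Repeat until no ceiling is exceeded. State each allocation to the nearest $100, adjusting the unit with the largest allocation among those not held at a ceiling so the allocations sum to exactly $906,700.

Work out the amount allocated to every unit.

Floor area total: 17,597.
Unconstrained shares: Unit 4B 242,532.07; Unit 1B 451,881.51; Unit 5A 212,286.41.
Held at cap: Unit 1B ($289,200); remaining pool $617,500 reallocated over remaining floor area 8,827.
Shares after redistribution: Unit 4B 329,282.03 → $329,300; Unit 5A 288,217.97 → $288,200.

Unit 4B: $329,300; Unit 1B: $289,200; Unit 5A: $288,200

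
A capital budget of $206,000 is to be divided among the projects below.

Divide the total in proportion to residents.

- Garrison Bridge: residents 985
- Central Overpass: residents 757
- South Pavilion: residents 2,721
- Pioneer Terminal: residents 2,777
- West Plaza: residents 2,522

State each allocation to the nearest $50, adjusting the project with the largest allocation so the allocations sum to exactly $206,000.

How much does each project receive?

Residents total: 9,762.
Unrounded shares: Garrison Bridge 985/9,762 × $206,000 = 20,785.70; Central Overpass 757/9,762 × $206,000 = 15,974.39; South Pavilion 2,721/9,762 × $206,000 = 57,419.18; Pioneer Terminal 2,777/9,762 × $206,000 = 58,600.90; West Plaza 2,522/9,762 × $206,000 = 53,219.83.
At nearest $50: Garrison Bridge $20,800; Central Overpass $15,950; South Pavilion $57,400; Pioneer Terminal $58,600; West Plaza $53,200. Sum = $205,950.
Difference $206,000 − $205,950 = +$50 applied to largest allocation (Pioneer Terminal): Pioneer Terminal becomes $58,650.

Garrison Bridge: $20,800; Central Overpass: $15,950; South Pavilion: $57,400; Pioneer Terminal: $58,650; West Plaza: $53,200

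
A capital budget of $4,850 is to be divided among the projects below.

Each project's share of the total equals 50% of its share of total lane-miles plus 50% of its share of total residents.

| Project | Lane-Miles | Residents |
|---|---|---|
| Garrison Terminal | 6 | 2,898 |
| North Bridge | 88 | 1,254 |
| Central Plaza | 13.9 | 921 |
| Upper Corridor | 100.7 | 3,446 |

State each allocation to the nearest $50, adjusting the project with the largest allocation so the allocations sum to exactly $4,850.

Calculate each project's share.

Garrison Terminal: $900 | North Bridge: $1,400 | Central Plaza: $400 | Upper Corridor: $2,150

Lane-miles total 208.6; residents total 8,519.
Blended shares (50% lane-miles + 50% residents): Garrison Terminal 0.1845; North Bridge 0.2845; Central Plaza 0.0874; Upper Corridor 0.4436.
Proportional shares: Garrison Terminal 894.69; North Bridge 1,379.97; Central Plaza 423.76; Upper Corridor 2,151.58.
At nearest $50: Garrison Terminal $900; North Bridge $1,400; Central Plaza $400; Upper Corridor $2,150. Sum = $4,850.
Sum already equals the total — no adjustment.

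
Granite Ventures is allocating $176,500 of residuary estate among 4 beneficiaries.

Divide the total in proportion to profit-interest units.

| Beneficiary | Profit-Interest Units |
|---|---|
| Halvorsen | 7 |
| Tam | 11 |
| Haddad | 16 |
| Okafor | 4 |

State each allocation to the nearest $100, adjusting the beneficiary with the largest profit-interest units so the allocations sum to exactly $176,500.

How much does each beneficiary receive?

Sum of profit-interest units: 7 + 11 + 16 + 4 = 38.
Raw shares: Halvorsen 32,513.16; Tam 51,092.11; Haddad 74,315.79; Okafor 18,578.95.
At nearest $100: Halvorsen $32,500; Tam $51,100; Haddad $74,300; Okafor $18,600. Sum = $176,500.
No rounding difference to absorb.

Halvorsen: $32,500 | Tam: $51,100 | Haddad: $74,300 | Okafor: $18,600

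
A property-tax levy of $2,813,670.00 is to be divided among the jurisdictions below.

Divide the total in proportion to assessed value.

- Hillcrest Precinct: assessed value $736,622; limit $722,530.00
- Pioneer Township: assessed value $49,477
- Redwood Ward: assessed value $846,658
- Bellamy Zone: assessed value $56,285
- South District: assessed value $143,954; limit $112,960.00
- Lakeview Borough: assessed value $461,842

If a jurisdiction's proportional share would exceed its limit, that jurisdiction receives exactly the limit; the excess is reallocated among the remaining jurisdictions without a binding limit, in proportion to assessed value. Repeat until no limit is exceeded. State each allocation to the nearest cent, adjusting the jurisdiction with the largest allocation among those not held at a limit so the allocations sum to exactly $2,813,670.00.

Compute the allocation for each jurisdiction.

Hillcrest Precinct: $722,530.00 · Pioneer Township: $69,205.29 · Redwood Ward: $1,184,251.52 · Bellamy Zone: $78,727.89 · South District: $112,960.00 · Lakeview Borough: $645,995.30

Sum of assessed value: 2,294,838.
Pro-rata shares before constraints: Hillcrest Precinct 903,162.3246; Pioneer Township 60,663.0841; Redwood Ward 1,038,075.9840; Bellamy Zone 69,010.2813; South District 176,500.0628; Lakeview Borough 566,258.2632.
Held at cap: Hillcrest Precinct ($722,530.00), South District ($112,960.00); residual $1,978,180.00 reallocated over remaining assessed value 1,414,262.
Remaining shares: Pioneer Township 69,205.2900 → $69,205.29; Redwood Ward 1,184,251.5195 → $1,184,251.52; Bellamy Zone 78,727.8887 → $78,727.89; Lakeview Borough 645,995.3018 → $645,995.30.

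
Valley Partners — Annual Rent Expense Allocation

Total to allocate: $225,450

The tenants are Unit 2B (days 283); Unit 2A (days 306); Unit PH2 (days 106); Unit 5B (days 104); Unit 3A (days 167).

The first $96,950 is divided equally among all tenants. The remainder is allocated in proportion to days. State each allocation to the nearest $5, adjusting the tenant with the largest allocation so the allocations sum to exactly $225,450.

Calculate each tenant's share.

Unit 2B: $57,035 · Unit 2A: $60,095 · Unit PH2: $33,490 · Unit 5B: $33,225 · Unit 3A: $41,605

First tranche $96,950 split equally: $19,390 each.
Remainder $128,500 by days (total 966): Unit 2B 37,645.45 → $37,645; Unit 2A 40,704.97 → $40,705; Unit PH2 14,100.41 → $14,100; Unit 5B 13,834.37 → $13,835; Unit 3A 22,214.80 → $22,215.
Totals: Unit 2B $19,390 + $37,645 = $57,035; Unit 2A $19,390 + $40,705 = $60,095; Unit PH2 $19,390 + $14,100 = $33,490; Unit 5B $19,390 + $13,835 = $33,225; Unit 3A $19,390 + $22,215 = $41,605.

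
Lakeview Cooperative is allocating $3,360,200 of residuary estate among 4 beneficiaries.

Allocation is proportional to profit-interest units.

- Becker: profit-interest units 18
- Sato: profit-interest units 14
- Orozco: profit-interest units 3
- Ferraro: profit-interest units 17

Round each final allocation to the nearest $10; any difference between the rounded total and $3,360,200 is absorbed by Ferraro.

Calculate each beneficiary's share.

Total profit-interest units = 52.
Proportional shares: Becker 18/52 × $3,360,200 = 1,163,146.15; Sato 14/52 × $3,360,200 = 904,669.23; Orozco 3/52 × $3,360,200 = 193,857.69; Ferraro 17/52 × $3,360,200 = 1,098,526.92.
After rounding ($10): Becker $1,163,150; Sato $904,670; Orozco $193,860; Ferraro $1,098,530. Sum = $3,360,210.
Difference $3,360,200 − $3,360,210 = −$10 applied to Ferraro: Ferraro becomes $1,098,520.

Becker: $1,163,150 | Sato: $904,670 | Orozco: $193,860 | Ferraro: $1,098,520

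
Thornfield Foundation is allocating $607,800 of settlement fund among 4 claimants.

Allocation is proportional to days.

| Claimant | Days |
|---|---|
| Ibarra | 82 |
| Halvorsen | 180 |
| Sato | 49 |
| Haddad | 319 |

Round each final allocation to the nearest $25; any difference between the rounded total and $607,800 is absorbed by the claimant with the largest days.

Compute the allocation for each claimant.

Combined days = 82 + 180 + 49 + 319 = 630.
Proportional shares: Ibarra 79,110.48; Halvorsen 173,657.14; Sato 47,273.33; Haddad 307,759.05.
After rounding ($25): Ibarra $79,100; Halvorsen $173,650; Sato $47,275; Haddad $307,750. Sum = $607,775.
Difference $607,800 − $607,775 = +$25 applied to largest days (Haddad): Haddad becomes $307,775.

Ibarra: $79,100 · Halvorsen: $173,650 · Sato: $47,275 · Haddad: $307,775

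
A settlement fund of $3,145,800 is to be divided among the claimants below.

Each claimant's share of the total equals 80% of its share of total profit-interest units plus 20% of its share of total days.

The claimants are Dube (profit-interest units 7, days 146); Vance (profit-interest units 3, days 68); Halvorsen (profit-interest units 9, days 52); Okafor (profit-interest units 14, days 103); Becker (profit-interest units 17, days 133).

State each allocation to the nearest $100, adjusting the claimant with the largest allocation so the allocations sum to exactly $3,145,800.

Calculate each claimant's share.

Dube: $535,300; Vance: $236,200; Halvorsen: $518,200; Okafor: $833,700; Becker: $1,022,400

Totals — profit-interest units 50, days 502.
Combined weights (80% profit-interest units + 20% days): Dube 0.1702; Vance 0.0751; Halvorsen 0.1647; Okafor 0.2650; Becker 0.3250.
Pro-rata amounts: Dube 535,312.39; Vance 236,223.26; Halvorsen 518,167.15; Okafor 833,749.80; Becker 1,022,347.40.
At nearest $100: Dube $535,300; Vance $236,200; Halvorsen $518,200; Okafor $833,700; Becker $1,022,300. Sum = $3,145,700.
Difference $3,145,800 − $3,145,700 = +$100 applied to largest allocation (Becker): Becker becomes $1,022,400.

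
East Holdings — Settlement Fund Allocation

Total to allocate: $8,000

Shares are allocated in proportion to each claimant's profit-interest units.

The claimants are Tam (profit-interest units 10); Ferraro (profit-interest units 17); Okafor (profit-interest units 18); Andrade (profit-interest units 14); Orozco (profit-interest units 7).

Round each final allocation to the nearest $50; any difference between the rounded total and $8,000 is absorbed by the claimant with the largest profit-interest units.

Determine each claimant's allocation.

Total profit-interest units = 10 + 17 + 18 + 14 + 7 = 66.
Proportional shares: Tam 1,212.12; Ferraro 2,060.61; Okafor 2,181.82; Andrade 1,696.97; Orozco 848.48.
Rounded to nearest $50: Tam $1,200; Ferraro $2,050; Okafor $2,200; Andrade $1,700; Orozco $850. Sum = $8,000.
Rounded total matches; no reconciliation needed.

Tam: $1,200 · Ferraro: $2,050 · Okafor: $2,200 · Andrade: $1,700 · Orozco: $850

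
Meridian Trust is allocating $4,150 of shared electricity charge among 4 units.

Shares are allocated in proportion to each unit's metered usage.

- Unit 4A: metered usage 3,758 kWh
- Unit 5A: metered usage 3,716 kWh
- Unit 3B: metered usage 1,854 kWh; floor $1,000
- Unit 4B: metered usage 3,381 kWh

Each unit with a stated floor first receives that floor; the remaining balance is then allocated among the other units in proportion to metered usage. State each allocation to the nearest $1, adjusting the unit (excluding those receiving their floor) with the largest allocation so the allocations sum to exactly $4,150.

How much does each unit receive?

Guaranteed amounts: Unit 3B $1,000. Remaining pool $3,150.
Remaining pool split over remaining metered usage 10,855: Unit 4A 1,090.53 → $1,091; Unit 5A 1,078.34 → $1,078; Unit 4B 981.13 → $981.

Unit 4A: $1,091 · Unit 5A: $1,078 · Unit 3B: $1,000 · Unit 4B: $981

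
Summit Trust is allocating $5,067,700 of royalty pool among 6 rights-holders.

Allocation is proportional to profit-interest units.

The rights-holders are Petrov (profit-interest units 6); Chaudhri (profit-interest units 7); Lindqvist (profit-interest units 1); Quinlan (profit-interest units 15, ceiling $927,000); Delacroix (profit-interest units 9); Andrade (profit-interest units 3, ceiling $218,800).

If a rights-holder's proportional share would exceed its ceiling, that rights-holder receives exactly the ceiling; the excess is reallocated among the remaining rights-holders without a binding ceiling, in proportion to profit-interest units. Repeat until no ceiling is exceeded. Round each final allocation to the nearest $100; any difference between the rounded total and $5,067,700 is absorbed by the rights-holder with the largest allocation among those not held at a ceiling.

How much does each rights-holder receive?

Petrov: $1,023,100; Chaudhri: $1,193,600; Lindqvist: $170,500; Quinlan: $927,000; Delacroix: $1,534,700; Andrade: $218,800

Total profit-interest units = 41.
Proportional shares (ignoring caps): Petrov 741,614.63; Chaudhri 865,217.07; Lindqvist 123,602.44; Quinlan 1,854,036.59; Delacroix 1,112,421.95; Andrade 370,807.32.
Cap binds for Quinlan ($927,000), Andrade ($218,800); balance $3,921,900 reallocated over remaining profit-interest units 23.
Remaining shares: Petrov 1,023,104.35 → $1,023,100; Chaudhri 1,193,621.74 → $1,193,600; Lindqvist 170,517.39 → $170,500; Delacroix 1,534,656.52 → $1,534,700.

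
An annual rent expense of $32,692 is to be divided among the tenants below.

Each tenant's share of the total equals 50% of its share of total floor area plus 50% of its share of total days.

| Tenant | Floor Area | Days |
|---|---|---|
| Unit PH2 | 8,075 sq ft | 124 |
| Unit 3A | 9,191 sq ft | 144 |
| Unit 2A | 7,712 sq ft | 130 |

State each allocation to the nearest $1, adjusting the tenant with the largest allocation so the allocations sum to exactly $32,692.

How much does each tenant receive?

Floor area total 24,978; days total 398.
Composite weights (50% floor area + 50% days): Unit PH2 0.3174; Unit 3A 0.3649; Unit 2A 0.3177.
Unrounded shares: Unit PH2 10,377.13; Unit 3A 11,928.87; Unit 2A 10,386.00.
After rounding ($1): Unit PH2 $10,377; Unit 3A $11,929; Unit 2A $10,386. Sum = $32,692.
Rounded total matches; no reconciliation needed.

Unit PH2: $10,377 · Unit 3A: $11,929 · Unit 2A: $10,386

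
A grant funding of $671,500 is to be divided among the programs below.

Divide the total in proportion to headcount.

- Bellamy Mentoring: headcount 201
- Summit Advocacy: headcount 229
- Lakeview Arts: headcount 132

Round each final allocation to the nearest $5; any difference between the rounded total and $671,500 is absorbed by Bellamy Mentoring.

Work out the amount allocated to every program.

Bellamy Mentoring: $240,160 | Summit Advocacy: $273,620 | Lakeview Arts: $157,720

Sum of headcount: 562.
Raw shares: Bellamy Mentoring 201/562 × $671,500 = 240,162.81; Summit Advocacy 229/562 × $671,500 = 273,618.33; Lakeview Arts 132/562 × $671,500 = 157,718.86.
After rounding ($5): Bellamy Mentoring $240,165; Summit Advocacy $273,620; Lakeview Arts $157,720. Sum = $671,505.
Difference $671,500 − $671,505 = −$5 applied to Bellamy Mentoring: Bellamy Mentoring becomes $240,160.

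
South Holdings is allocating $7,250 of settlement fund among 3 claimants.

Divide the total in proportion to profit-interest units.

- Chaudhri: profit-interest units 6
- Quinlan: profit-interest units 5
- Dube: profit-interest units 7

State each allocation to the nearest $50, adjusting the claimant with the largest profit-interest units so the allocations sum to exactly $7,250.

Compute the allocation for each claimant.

Total profit-interest units = 6 + 5 + 7 = 18.
Raw shares: Chaudhri 2,416.67; Quinlan 2,013.89; Dube 2,819.44.
At nearest $50: Chaudhri $2,400; Quinlan $2,000; Dube $2,800. Sum = $7,200.
Difference $7,250 − $7,200 = +$50 applied to largest profit-interest units (Dube): Dube becomes $2,850.

Chaudhri: $2,400; Quinlan: $2,000; Dube: $2,850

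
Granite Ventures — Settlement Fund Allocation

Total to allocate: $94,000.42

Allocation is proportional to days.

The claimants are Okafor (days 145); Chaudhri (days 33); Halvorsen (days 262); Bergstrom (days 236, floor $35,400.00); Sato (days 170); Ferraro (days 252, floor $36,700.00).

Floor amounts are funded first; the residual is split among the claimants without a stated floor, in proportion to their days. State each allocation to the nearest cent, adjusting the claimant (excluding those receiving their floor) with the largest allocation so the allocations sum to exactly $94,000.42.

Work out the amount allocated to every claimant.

Guaranteed amounts: Bergstrom $35,400.00; Ferraro $36,700.00. Remaining pool $21,900.42.
Remaining pool split over remaining days 610: Okafor 5,205.8375 → $5,205.84; Chaudhri 1,184.7768 → $1,184.78; Halvorsen 9,406.4099 → $9,406.41; Sato 6,103.3957 → $6,103.40.
Rounding difference −$0.01 applied to Halvorsen → $9,406.40.

Okafor: $5,205.84 | Chaudhri: $1,184.78 | Halvorsen: $9,406.40 | Bergstrom: $35,400.00 | Sato: $6,103.40 | Ferraro: $36,700.00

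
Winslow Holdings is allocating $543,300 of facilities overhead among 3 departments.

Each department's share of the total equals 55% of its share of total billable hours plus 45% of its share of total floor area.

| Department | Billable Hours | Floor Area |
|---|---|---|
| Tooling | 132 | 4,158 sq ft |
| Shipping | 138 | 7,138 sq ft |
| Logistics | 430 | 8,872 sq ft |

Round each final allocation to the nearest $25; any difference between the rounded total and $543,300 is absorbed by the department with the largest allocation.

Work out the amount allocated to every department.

Billable hours total 700; floor area total 20,168.
Combined weights (55% billable hours + 45% floor area): Tooling 0.1965; Shipping 0.2677; Logistics 0.5358.
Unrounded shares: Tooling 106,753.00; Shipping 145,439.09; Logistics 291,107.91.
Rounded to nearest $25: Tooling $106,750; Shipping $145,450; Logistics $291,100. Sum = $543,300.
Rounded total matches; no reconciliation needed.

Tooling: $106,750; Shipping: $145,450; Logistics: $291,100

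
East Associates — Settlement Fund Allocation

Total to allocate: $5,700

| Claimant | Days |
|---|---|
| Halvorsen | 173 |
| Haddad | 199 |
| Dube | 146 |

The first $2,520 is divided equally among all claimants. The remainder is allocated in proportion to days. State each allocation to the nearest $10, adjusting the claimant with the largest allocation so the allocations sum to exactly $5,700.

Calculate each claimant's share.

Equal tier: $2,520 ÷ 3 = $840 apiece.
Remainder $3,180 by days (total 518): Halvorsen 1,062.05 → $1,060; Haddad 1,221.66 → $1,220; Dube 896.29 → $900.
Totals: Halvorsen $840 + $1,060 = $1,900; Haddad $840 + $1,220 = $2,060; Dube $840 + $900 = $1,740.

Halvorsen: $1,900 | Haddad: $2,060 | Dube: $1,740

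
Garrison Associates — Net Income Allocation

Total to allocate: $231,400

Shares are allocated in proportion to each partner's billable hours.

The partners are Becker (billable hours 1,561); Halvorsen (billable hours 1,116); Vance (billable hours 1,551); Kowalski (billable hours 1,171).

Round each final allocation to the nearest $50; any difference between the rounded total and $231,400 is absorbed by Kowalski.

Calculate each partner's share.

Becker: $66,900 · Halvorsen: $47,850 · Vance: $66,500 · Kowalski: $50,150

Total billable hours = 5,399.
Pro-rata amounts: Becker 1,561/5,399 × $231,400 = 66,904.13; Halvorsen 1,116/5,399 × $231,400 = 47,831.52; Vance 1,551/5,399 × $231,400 = 66,475.53; Kowalski 1,171/5,399 × $231,400 = 50,188.81.
After rounding ($50): Becker $66,900; Halvorsen $47,850; Vance $66,500; Kowalski $50,200. Sum = $231,450.
Difference $231,400 − $231,450 = −$50 applied to Kowalski: Kowalski becomes $50,150.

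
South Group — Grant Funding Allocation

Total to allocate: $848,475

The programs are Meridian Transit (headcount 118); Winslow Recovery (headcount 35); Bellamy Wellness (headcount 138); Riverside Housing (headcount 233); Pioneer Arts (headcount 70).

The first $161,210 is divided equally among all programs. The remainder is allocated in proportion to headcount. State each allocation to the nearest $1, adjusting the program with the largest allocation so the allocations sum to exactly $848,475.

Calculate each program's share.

Equal tier: $161,210 ÷ 5 = $32,242 apiece.
Remainder $687,265 by headcount (total 594): Meridian Transit 136,527.39 → $136,527; Winslow Recovery 40,495.41 → $40,495; Bellamy Wellness 159,667.63 → $159,668; Riverside Housing 269,583.75 → $269,584; Pioneer Arts 80,990.82 → $80,991.
Totals: Meridian Transit $32,242 + $136,527 = $168,769; Winslow Recovery $32,242 + $40,495 = $72,737; Bellamy Wellness $32,242 + $159,668 = $191,910; Riverside Housing $32,242 + $269,584 = $301,826; Pioneer Arts $32,242 + $80,991 = $113,233.

Meridian Transit: $168,769; Winslow Recovery: $72,737; Bellamy Wellness: $191,910; Riverside Housing: $301,826; Pioneer Arts: $113,233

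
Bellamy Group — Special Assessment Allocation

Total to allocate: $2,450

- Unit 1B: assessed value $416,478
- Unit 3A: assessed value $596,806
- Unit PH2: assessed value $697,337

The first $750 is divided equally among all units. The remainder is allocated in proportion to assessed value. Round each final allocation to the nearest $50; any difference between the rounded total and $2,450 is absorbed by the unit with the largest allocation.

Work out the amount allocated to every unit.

Unit 1B: $650; Unit 3A: $850; Unit PH2: $950

First tranche $750 split equally: $250 each.
Remainder $1,700 by assessed value (total 1,710,621): Unit 1B 413.89 → $400; Unit 3A 593.10 → $600; Unit PH2 693.01 → $700.
Totals: Unit 1B $250 + $400 = $650; Unit 3A $250 + $600 = $850; Unit PH2 $250 + $700 = $950.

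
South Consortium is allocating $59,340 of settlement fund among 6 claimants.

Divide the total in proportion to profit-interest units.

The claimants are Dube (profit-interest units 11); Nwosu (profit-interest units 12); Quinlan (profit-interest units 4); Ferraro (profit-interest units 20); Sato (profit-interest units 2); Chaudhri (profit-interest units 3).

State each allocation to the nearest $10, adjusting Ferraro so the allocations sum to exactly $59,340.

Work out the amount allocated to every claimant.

Dube: $12,550 · Nwosu: $13,690 · Quinlan: $4,560 · Ferraro: $22,840 · Sato: $2,280 · Chaudhri: $3,420

Profit-interest units total: 52.
Unrounded shares: Dube 11/52 × $59,340 = 12,552.69; Nwosu 12/52 × $59,340 = 13,693.85; Quinlan 4/52 × $59,340 = 4,564.62; Ferraro 20/52 × $59,340 = 22,823.08; Sato 2/52 × $59,340 = 2,282.31; Chaudhri 3/52 × $59,340 = 3,423.46.
At nearest $10: Dube $12,550; Nwosu $13,690; Quinlan $4,560; Ferraro $22,820; Sato $2,280; Chaudhri $3,420. Sum = $59,320.
Difference $59,340 − $59,320 = +$20 applied to Ferraro: Ferraro becomes $22,840.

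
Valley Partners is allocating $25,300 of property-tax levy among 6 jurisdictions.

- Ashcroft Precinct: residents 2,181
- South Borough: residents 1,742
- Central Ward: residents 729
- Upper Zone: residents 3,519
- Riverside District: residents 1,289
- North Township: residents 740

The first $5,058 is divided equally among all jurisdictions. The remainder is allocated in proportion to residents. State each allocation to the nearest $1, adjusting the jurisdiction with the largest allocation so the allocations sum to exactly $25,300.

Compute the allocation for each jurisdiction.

Equal tier: $5,058 ÷ 6 = $843 apiece.
Remainder $20,242 by residents (total 10,200): Ashcroft Precinct 4,328.22 → $4,328; South Borough 3,457.02 → $3,457; Central Ward 1,446.71 → $1,447; Upper Zone 6,983.49 → $6,983; Riverside District 2,558.03 → $2,558; North Township 1,468.54 → $1,469.
Totals: Ashcroft Precinct $843 + $4,328 = $5,171; South Borough $843 + $3,457 = $4,300; Central Ward $843 + $1,447 = $2,290; Upper Zone $843 + $6,983 = $7,826; Riverside District $843 + $2,558 = $3,401; North Township $843 + $1,469 = $2,312.

Ashcroft Precinct: $5,171; South Borough: $4,300; Central Ward: $2,290; Upper Zone: $7,826; Riverside District: $3,401; North Township: $2,312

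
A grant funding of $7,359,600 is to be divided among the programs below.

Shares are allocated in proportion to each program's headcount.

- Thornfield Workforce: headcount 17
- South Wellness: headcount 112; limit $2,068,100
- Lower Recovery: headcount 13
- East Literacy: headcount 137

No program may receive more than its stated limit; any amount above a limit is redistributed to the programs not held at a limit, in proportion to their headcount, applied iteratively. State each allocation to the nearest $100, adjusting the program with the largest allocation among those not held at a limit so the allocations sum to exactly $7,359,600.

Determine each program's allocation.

Thornfield Workforce: $538,700 | South Wellness: $2,068,100 | Lower Recovery: $411,900 | East Literacy: $4,340,900

Headcount total: 279.
Pro-rata shares before constraints: Thornfield Workforce 448,434.41; South Wellness 2,954,391.40; Lower Recovery 342,920.43; East Literacy 3,613,853.76.
Held at cap: South Wellness ($2,068,100); residual $5,291,500 reallocated over remaining headcount 167.
Redistributed shares: Thornfield Workforce 538,655.69 → $538,700; Lower Recovery 411,913.17 → $411,900; East Literacy 4,340,931.14 → $4,340,900.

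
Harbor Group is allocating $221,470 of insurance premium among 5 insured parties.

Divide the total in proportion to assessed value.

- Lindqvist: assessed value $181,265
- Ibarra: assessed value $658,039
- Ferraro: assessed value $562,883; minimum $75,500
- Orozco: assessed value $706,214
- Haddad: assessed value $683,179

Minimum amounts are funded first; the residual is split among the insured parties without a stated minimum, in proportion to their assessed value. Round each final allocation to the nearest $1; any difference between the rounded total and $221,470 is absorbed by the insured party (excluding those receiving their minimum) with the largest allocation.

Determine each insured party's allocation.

Guaranteed amounts: Ferraro $75,500. Remaining pool $145,970.
Remaining pool split over remaining assessed value 2,228,697: Lindqvist 11,872.07 → $11,872; Ibarra 43,098.70 → $43,099; Orozco 46,253.96 → $46,254; Haddad 44,745.27 → $44,745.

Lindqvist: $11,872 | Ibarra: $43,099 | Ferraro: $75,500 | Orozco: $46,254 | Haddad: $44,745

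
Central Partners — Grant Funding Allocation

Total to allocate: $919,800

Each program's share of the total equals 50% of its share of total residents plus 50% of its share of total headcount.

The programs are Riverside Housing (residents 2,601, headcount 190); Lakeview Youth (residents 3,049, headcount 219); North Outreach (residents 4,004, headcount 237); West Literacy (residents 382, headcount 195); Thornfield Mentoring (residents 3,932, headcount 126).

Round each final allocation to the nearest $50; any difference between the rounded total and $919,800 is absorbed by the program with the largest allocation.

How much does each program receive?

Riverside Housing: $176,000; Lakeview Youth: $204,550; North Outreach: $244,550; West Literacy: $105,300; Thornfield Mentoring: $189,400

Residents total 13,968; headcount total 967.
Blended shares (50% residents + 50% headcount): Riverside Housing 0.1913; Lakeview Youth 0.2224; North Outreach 0.2659; West Literacy 0.1145; Thornfield Mentoring 0.2059.
Pro-rata amounts: Riverside Housing 176,001.57; Lakeview Youth 204,544.33; North Outreach 244,548.66; West Literacy 105,318.40; Thornfield Mentoring 189,387.04.
At nearest $50: Riverside Housing $176,000; Lakeview Youth $204,550; North Outreach $244,550; West Literacy $105,300; Thornfield Mentoring $189,400. Sum = $919,800.
No rounding difference to absorb.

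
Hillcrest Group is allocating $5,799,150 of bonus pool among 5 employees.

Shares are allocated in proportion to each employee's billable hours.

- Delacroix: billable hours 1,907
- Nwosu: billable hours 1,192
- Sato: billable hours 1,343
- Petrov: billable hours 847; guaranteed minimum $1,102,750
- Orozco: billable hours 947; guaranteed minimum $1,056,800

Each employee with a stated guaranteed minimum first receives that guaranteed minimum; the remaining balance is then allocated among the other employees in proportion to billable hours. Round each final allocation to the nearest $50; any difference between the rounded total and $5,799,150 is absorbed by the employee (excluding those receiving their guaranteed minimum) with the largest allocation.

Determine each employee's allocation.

Delacroix: $1,562,500 · Nwosu: $976,700 · Sato: $1,100,400 · Petrov: $1,102,750 · Orozco: $1,056,800

Guaranteed amounts: Petrov $1,102,750; Orozco $1,056,800. Balance $3,639,600.
Balance split over remaining billable hours 4,442: Delacroix 1,562,520.76 → $1,562,500; Nwosu 976,677.89 → $976,700; Sato 1,100,401.35 → $1,100,400.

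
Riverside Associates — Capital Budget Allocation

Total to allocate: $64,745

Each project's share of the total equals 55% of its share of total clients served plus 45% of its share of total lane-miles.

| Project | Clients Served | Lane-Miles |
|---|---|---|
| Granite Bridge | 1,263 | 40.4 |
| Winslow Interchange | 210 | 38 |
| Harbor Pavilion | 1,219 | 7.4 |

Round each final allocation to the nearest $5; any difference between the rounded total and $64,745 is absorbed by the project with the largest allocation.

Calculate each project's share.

Totals — clients served 2,692, lane-miles 85.8.
Combined weights (55% clients served + 45% lane-miles): Granite Bridge 0.4699; Winslow Interchange 0.2422; Harbor Pavilion 0.2879.
Pro-rata amounts: Granite Bridge 30,425.65; Winslow Interchange 15,681.60; Harbor Pavilion 18,637.75.
After rounding ($5): Granite Bridge $30,425; Winslow Interchange $15,680; Harbor Pavilion $18,640. Sum = $64,745.
Rounded total matches; no reconciliation needed.

Granite Bridge: $30,425; Winslow Interchange: $15,680; Harbor Pavilion: $18,640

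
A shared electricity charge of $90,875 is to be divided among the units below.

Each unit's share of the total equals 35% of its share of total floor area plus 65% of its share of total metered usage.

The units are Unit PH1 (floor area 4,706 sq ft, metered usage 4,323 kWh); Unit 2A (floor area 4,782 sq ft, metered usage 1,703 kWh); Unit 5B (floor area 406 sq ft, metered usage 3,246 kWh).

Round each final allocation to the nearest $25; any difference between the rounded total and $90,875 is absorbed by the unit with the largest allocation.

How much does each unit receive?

Totals — floor area 9,894, metered usage 9,272.
Blended shares (35% floor area + 65% metered usage): Unit PH1 0.4695; Unit 2A 0.2885; Unit 5B 0.2419.
Unrounded shares: Unit PH1 42,668.74; Unit 2A 26,221.93; Unit 5B 21,984.33.
At nearest $25: Unit PH1 $42,675; Unit 2A $26,225; Unit 5B $21,975. Sum = $90,875.
No rounding difference to absorb.

Unit PH1: $42,675 | Unit 2A: $26,225 | Unit 5B: $21,975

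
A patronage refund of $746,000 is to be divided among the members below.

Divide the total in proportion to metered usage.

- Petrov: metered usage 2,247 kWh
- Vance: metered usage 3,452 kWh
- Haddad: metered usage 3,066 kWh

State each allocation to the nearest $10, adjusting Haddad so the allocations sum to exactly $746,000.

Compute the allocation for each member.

Petrov: $191,240; Vance: $293,800; Haddad: $260,960

Sum of metered usage: 8,765.
Raw shares: Petrov 2,247/8,765 × $746,000 = 191,244.95; Vance 3,452/8,765 × $746,000 = 293,803.99; Haddad 3,066/8,765 × $746,000 = 260,951.06.
Rounded to nearest $10: Petrov $191,240; Vance $293,800; Haddad $260,950. Sum = $745,990.
Difference $746,000 − $745,990 = +$10 applied to Haddad: Haddad becomes $260,960.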